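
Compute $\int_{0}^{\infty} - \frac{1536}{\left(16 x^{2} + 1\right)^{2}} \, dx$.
$- 96 \pi$

Start from the standard arctangent integral
$$J(a) = \int_{0}^{\infty} - \frac{6}{a^{2} + x^{2}} \, dx = - \frac{3 \pi}{a}.$$

Differentiating under the integral sign with respect to $a$,
$$\frac{dJ}{da} = \int_{0}^{\infty} \frac{12 a}{\left(a^{2} + x^{2}\right)^{2}} \, dx = \frac{3 \pi}{a^{2}},$$
so $\int_{0}^{\infty} - \frac{6}{\left(a^{2} + x^{2}\right)^{2}} \, dx = - \frac{3 \pi}{2 a^{3}}$.

Setting $a = \frac{1}{4}$:
$$I = - 96 \pi.$$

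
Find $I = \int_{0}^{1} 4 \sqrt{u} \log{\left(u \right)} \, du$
$- \frac{16}{9}$

Consider the simpler parametrised integral
$$J(a) = \int_{0}^{1} 4 u^{a} \, du = \frac{4}{a + 1}.$$

Differentiating under the integral sign brings down a factor of $\ln u$:
$$\frac{dJ}{da} = \int_{0}^{1} 4 u^{a} \log{\left(u \right)} \, du = - \frac{4}{\left(a + 1\right)^{2}}.$$

The integral on the left is $I$, so $I = - \frac{4}{\left(a + 1\right)^{2}}$.

Setting $a = \frac{1}{2}$:
$$I = - \frac{16}{9}.$$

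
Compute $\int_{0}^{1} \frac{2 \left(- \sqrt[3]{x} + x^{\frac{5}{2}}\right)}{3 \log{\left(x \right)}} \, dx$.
$\log{\left(\frac{21^{\frac{2}{3}}}{4} \right)}$

Replace the exponent $\frac{5}{2}$ by a parameter $a$: let $I(a) = \int_{0}^{1} \frac{2 \left(- \sqrt[3]{x} + x^{a}\right)}{3 \log{\left(x \right)}} \, dx$.

Since $\dfrac{\partial}{\partial a}\,x^{a} = x^{a} \ln x$, the $\ln x$ in the denominator cancels and
$$\frac{dI}{da} = \int_{0}^{1} \frac{2}{3} x^{a} \, dx = \frac{2}{3} \left[\frac{x^{a+1}}{a+1}\right]_0^1 = \frac{2}{3 \left(a + 1\right)}.$$

Integrating with respect to $a$ gives $I(a) = \log{\left(\frac{6^{\frac{2}{3}} \left(a + 1\right)^{\frac{2}{3}}}{4} \right)} + C$.

At $a = \frac{1}{3}$ the integrand is identically $0$, so $I(\frac{1}{3}) = 0$. The closed form gives $0$, hence $C = 0$.

Setting $a = \frac{5}{2}$:
$$I = \log{\left(\frac{21^{\frac{2}{3}}}{4} \right)}.$$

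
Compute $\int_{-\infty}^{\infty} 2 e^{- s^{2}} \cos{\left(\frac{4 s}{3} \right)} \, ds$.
$\frac{2 \sqrt{\pi}}{e^{\frac{4}{9}}}$

Let $b$ denote the cosine frequency and define $I(b) = \int_{-\infty}^{\infty} 2 e^{- s^{2}} \cos{\left(b s \right)} \, ds$.

Differentiating under the integral sign,
$$I'(b) = \int_{-\infty}^{\infty} - 2 s e^{- s^{2}} \sin{\left(b s \right)} \, ds.$$

Integrate $\int_{-\infty}^{\infty} s \sin(b s)\, e^{- s^{2}}\, ds$ by parts with $u = \sin(b s)$ and $dv = s\, e^{- s^{2}}\, ds$, giving $v = - \frac{e^{- s^{2}}}{2}$. The boundary term vanishes and
$$\int_{-\infty}^{\infty} s \sin(b s)\, e^{- s^{2}}\, ds = \frac{b}{2} \int_{-\infty}^{\infty} \cos(b s)\, e^{- s^{2}}\, ds,$$
so $I'(b) = - \frac{b}{2}\, I(b)$.

This is a separable first-order ODE; solving with the initial condition $I(0) = \int_{-\infty}^{\infty} 2 e^{- s^{2}}\,ds = 2 \sqrt{\pi}$ gives
$$I(b) = 2 \sqrt{\pi} e^{- \frac{b^{2}}{4}}.$$

Setting $b = \frac{4}{3}$:
$$I = \frac{2 \sqrt{\pi}}{e^{\frac{4}{9}}}.$$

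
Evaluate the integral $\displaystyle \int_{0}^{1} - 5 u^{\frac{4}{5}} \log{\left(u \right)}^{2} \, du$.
$- \frac{1250}{729}$

Consider the simpler parametrised integral
$$J(a) = \int_{0}^{1} - 5 u^{a} \, du = - \frac{5}{a + 1}.$$

Differentiating under the integral sign brings down a factor of $\ln u$:
$$\frac{dJ}{da} = \int_{0}^{1} - 5 u^{a} \log{\left(u \right)} \, du = \frac{5}{\left(a + 1\right)^{2}}.$$

Repeating twice in total — each differentiation brings down another $\ln u$ — gives
$$\frac{d^{2}J}{da^{2}} = \int_{0}^{1} - 5 u^{a} \log{\left(u \right)}^{2} \, du = - \frac{10}{\left(a + 1\right)^{3}},$$
and the integrand here is exactly the target integrand, so $I = - \frac{10}{\left(a + 1\right)^{3}}$.

Setting $a = \frac{4}{5}$:
$$I = - \frac{1250}{729}.$$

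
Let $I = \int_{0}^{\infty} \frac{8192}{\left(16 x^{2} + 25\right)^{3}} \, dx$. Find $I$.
$\frac{384 \pi}{3125}$

Begin with the known result
$$J(a) = \int_{0}^{\infty} \frac{2}{a^{2} + x^{2}} \, dx = \frac{\pi}{a}.$$

Differentiating under the integral sign with respect to $a$,
$$\frac{dJ}{da} = \int_{0}^{\infty} - \frac{4 a}{\left(a^{2} + x^{2}\right)^{2}} \, dx = - \frac{\pi}{a^{2}},$$
so $\int_{0}^{\infty} \frac{2}{\left(a^{2} + x^{2}\right)^{2}} \, dx = \frac{\pi}{2 a^{3}}$.

Repeating — each differentiation of $1/(x^2+a^2)^j$ produces $-2ja/(x^2+a^2)^{j+1}$ — and dividing through by $-2ja$ at each step yields, after $2$ differentiations in total,
$$\int_{0}^{\infty} \frac{2}{\left(a^{2} + x^{2}\right)^{3}} \, dx = \frac{3 \pi}{8 a^{5}}.$$

Setting $a = \frac{5}{4}$:
$$I = \frac{384 \pi}{3125}.$$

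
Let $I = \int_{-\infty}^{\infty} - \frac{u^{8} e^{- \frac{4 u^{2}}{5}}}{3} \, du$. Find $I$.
$- \frac{21875 \sqrt{5} \sqrt{\pi}}{8192}$

Start from the elementary integral
$$J(a) = \int_{-\infty}^{\infty} - \frac{e^{- a u^{2}}}{3} \, du = - \frac{\sqrt{\pi}}{3 \sqrt{a}}.$$

Differentiating under the integral sign brings down a factor of $(-u^2)$:
$$\frac{dJ}{da} = \int_{-\infty}^{\infty} \frac{u^{2} e^{- a u^{2}}}{3} \, du = \frac{\sqrt{\pi}}{6 a^{\frac{3}{2}}}.$$

Repeating $4$ times in total — each differentiation brings down another $(-u^2)$ — gives
$$\frac{d^{4}J}{da^{4}} = \int_{-\infty}^{\infty} - \frac{u^{8} e^{- a u^{2}}}{3} \, du = - \frac{35 \sqrt{\pi}}{16 a^{\frac{9}{2}}},$$
and the integrand here is exactly the target integrand, so $I = - \frac{35 \sqrt{\pi}}{16 a^{\frac{9}{2}}}$.

Setting $a = \frac{4}{5}$:
$$I = - \frac{21875 \sqrt{5} \sqrt{\pi}}{8192}.$$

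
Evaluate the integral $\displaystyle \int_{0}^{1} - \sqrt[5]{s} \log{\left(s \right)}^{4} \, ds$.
$- \frac{3125}{324}$

Consider the simpler parametrised integral
$$J(a) = \int_{0}^{1} - s^{a} \, ds = - \frac{1}{a + 1}.$$

Differentiating under the integral sign brings down a factor of $\ln s$:
$$\frac{dJ}{da} = \int_{0}^{1} - s^{a} \log{\left(s \right)} \, ds = \frac{1}{\left(a + 1\right)^{2}}.$$

Repeating $4$ times in total — each differentiation brings down another $\ln s$ — gives
$$\frac{d^{4}J}{da^{4}} = \int_{0}^{1} - s^{a} \log{\left(s \right)}^{4} \, ds = - \frac{24}{\left(a + 1\right)^{5}},$$
and the integrand here is exactly the target integrand, so $I = - \frac{24}{\left(a + 1\right)^{5}}$.

Setting $a = \frac{1}{5}$:
$$I = - \frac{3125}{324}.$$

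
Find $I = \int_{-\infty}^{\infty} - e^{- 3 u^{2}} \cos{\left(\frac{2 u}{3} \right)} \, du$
$- \frac{\sqrt{3} \sqrt{\pi}}{3 e^{\frac{1}{27}}}$

Define $I(b) = \int_{-\infty}^{\infty} - e^{- 3 u^{2}} \cos{\left(b u \right)} \, du$.

Differentiating under the integral sign,
$$I'(b) = \int_{-\infty}^{\infty} u e^{- 3 u^{2}} \sin{\left(b u \right)} \, du.$$

Integrate $\int_{-\infty}^{\infty} u \sin(b u)\, e^{- 3 u^{2}}\, du$ by parts with $w = \sin(b u)$ and $dv = u\, e^{- 3 u^{2}}\, du$, giving $v = - \frac{e^{- 3 u^{2}}}{6}$. The boundary term vanishes and
$$\int_{-\infty}^{\infty} u \sin(b u)\, e^{- 3 u^{2}}\, du = \frac{b}{6} \int_{-\infty}^{\infty} \cos(b u)\, e^{- 3 u^{2}}\, du,$$
so $I'(b) = - \frac{b}{6}\, I(b)$.

This is a separable first-order ODE; solving with the initial condition $I(0) = \int_{-\infty}^{\infty} - e^{- 3 u^{2}}\,du = - \frac{\sqrt{3} \sqrt{\pi}}{3}$ gives
$$I(b) = - \frac{\sqrt{3} \sqrt{\pi} e^{- \frac{b^{2}}{12}}}{3}.$$

Setting $b = \frac{2}{3}$:
$$I = - \frac{\sqrt{3} \sqrt{\pi}}{3 e^{\frac{1}{27}}}.$$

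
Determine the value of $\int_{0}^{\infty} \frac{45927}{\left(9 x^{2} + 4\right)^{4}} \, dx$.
$\frac{76545 \pi}{4096}$

Recall the elementary integral
$$J(a) = \int_{0}^{\infty} \frac{7}{a^{2} + x^{2}} \, dx = \frac{7 \pi}{2 a}.$$

Differentiating under the integral sign with respect to $a$,
$$\frac{dJ}{da} = \int_{0}^{\infty} - \frac{14 a}{\left(a^{2} + x^{2}\right)^{2}} \, dx = - \frac{7 \pi}{2 a^{2}},$$
so $\int_{0}^{\infty} \frac{7}{\left(a^{2} + x^{2}\right)^{2}} \, dx = \frac{7 \pi}{4 a^{3}}$.

Repeating — each differentiation of $1/(x^2+a^2)^j$ produces $-2ja/(x^2+a^2)^{j+1}$ — and dividing through by $-2ja$ at each step yields, after $3$ differentiations in total,
$$\int_{0}^{\infty} \frac{7}{\left(a^{2} + x^{2}\right)^{4}} \, dx = \frac{35 \pi}{32 a^{7}}.$$

Setting $a = \frac{2}{3}$:
$$I = \frac{76545 \pi}{4096}.$$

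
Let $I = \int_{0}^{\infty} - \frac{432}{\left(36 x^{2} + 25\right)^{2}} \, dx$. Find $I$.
$- \frac{18 \pi}{125}$

Recall the elementary integral
$$J(a) = \int_{0}^{\infty} - \frac{1}{3 \left(a^{2} + x^{2}\right)} \, dx = - \frac{\pi}{6 a}.$$

Differentiating under the integral sign with respect to $a$,
$$\frac{dJ}{da} = \int_{0}^{\infty} \frac{2 a}{3 \left(a^{2} + x^{2}\right)^{2}} \, dx = \frac{\pi}{6 a^{2}},$$
so $\int_{0}^{\infty} - \frac{1}{3 \left(a^{2} + x^{2}\right)^{2}} \, dx = - \frac{\pi}{12 a^{3}}$.

Setting $a = \frac{5}{6}$:
$$I = - \frac{18 \pi}{125}.$$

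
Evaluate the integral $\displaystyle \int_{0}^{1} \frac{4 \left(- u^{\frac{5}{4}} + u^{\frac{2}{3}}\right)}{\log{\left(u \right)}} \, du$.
$- \log{\left(\frac{531441}{160000} \right)}$

Replace the exponent $\frac{5}{4}$ by a parameter $a$: let $I(a) = \int_{0}^{1} \frac{4 \left(u^{\frac{2}{3}} - u^{a}\right)}{\log{\left(u \right)}} \, du$.

Since $\dfrac{\partial}{\partial a}\,u^{a} = u^{a} \ln u$, the $\ln u$ in the denominator cancels and
$$\frac{dI}{da} = \int_{0}^{1} -4 u^{a} \, du = -4 \left[\frac{u^{a+1}}{a+1}\right]_0^1 = - \frac{4}{a + 1}.$$

Integrating with respect to $a$ gives $I(a) = - \log{\left(\frac{81 \left(a + 1\right)^{4}}{625} \right)} + C$.

At $a = \frac{2}{3}$ the integrand is identically $0$, so $I(\frac{2}{3}) = 0$. The closed form gives $0$, hence $C = 0$.

Setting $a = \frac{5}{4}$:
$$I = - \log{\left(\frac{531441}{160000} \right)}.$$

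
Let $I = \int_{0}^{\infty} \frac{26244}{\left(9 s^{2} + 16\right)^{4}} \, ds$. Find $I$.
$\frac{10935 \pi}{131072}$

Recall the elementary integral
$$J(a) = \int_{0}^{\infty} \frac{4}{a^{2} + s^{2}} \, ds = \frac{2 \pi}{a}.$$

Differentiating under the integral sign with respect to $a$,
$$\frac{dJ}{da} = \int_{0}^{\infty} - \frac{8 a}{\left(a^{2} + s^{2}\right)^{2}} \, ds = - \frac{2 \pi}{a^{2}},$$
so $\int_{0}^{\infty} \frac{4}{\left(a^{2} + s^{2}\right)^{2}} \, ds = \frac{\pi}{a^{3}}$.

Repeating — each differentiation of $1/(s^2+a^2)^j$ produces $-2ja/(s^2+a^2)^{j+1}$ — and dividing through by $-2ja$ at each step yields, after $3$ differentiations in total,
$$\int_{0}^{\infty} \frac{4}{\left(a^{2} + s^{2}\right)^{4}} \, ds = \frac{5 \pi}{8 a^{7}}.$$

Setting $a = \frac{4}{3}$:
$$I = \frac{10935 \pi}{131072}.$$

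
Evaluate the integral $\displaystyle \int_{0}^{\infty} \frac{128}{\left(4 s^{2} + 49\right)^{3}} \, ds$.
$\frac{12 \pi}{16807}$

Recall the elementary integral
$$J(a) = \int_{0}^{\infty} \frac{2}{a^{2} + s^{2}} \, ds = \frac{\pi}{a}.$$

Differentiating under the integral sign with respect to $a$,
$$\frac{dJ}{da} = \int_{0}^{\infty} - \frac{4 a}{\left(a^{2} + s^{2}\right)^{2}} \, ds = - \frac{\pi}{a^{2}},$$
so $\int_{0}^{\infty} \frac{2}{\left(a^{2} + s^{2}\right)^{2}} \, ds = \frac{\pi}{2 a^{3}}$.

Repeating — each differentiation of $1/(s^2+a^2)^j$ produces $-2ja/(s^2+a^2)^{j+1}$ — and dividing through by $-2ja$ at each step yields, after $2$ differentiations in total,
$$\int_{0}^{\infty} \frac{2}{\left(a^{2} + s^{2}\right)^{3}} \, ds = \frac{3 \pi}{8 a^{5}}.$$

Setting $a = \frac{7}{2}$:
$$I = \frac{12 \pi}{16807}.$$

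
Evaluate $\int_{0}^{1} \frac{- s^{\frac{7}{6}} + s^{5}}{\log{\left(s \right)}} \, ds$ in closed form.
$\log{\left(\frac{36}{13} \right)}$

Introduce a parameter $a$ in the exponent: let $I(a) = \int_{0}^{1} \frac{s^{5} - s^{a}}{\log{\left(s \right)}} \, ds$.

Since $\dfrac{\partial}{\partial a}\,s^{a} = s^{a} \ln s$, the $\ln s$ in the denominator cancels and
$$\frac{dI}{da} = \int_{0}^{1} -1 s^{a} \, ds = -1 \left[\frac{s^{a+1}}{a+1}\right]_0^1 = - \frac{1}{a + 1}.$$

Integrating with respect to $a$ gives $I(a) = \log{\left(\frac{6}{a + 1} \right)} + C$.

At $a = 5$ the integrand is identically $0$, so $I(5) = 0$. The closed form gives $0$, hence $C = 0$.

Setting $a = \frac{7}{6}$:
$$I = \log{\left(\frac{36}{13} \right)}.$$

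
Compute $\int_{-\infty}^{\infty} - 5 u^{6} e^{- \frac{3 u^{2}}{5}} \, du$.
$- \frac{3125 \sqrt{15} \sqrt{\pi}}{216}$

Consider the simpler parametrised integral
$$J(a) = \int_{-\infty}^{\infty} - 5 e^{- a u^{2}} \, du = - \frac{5 \sqrt{\pi}}{\sqrt{a}}.$$

Differentiating under the integral sign brings down a factor of $(-u^2)$:
$$\frac{dJ}{da} = \int_{-\infty}^{\infty} 5 u^{2} e^{- a u^{2}} \, du = \frac{5 \sqrt{\pi}}{2 a^{\frac{3}{2}}}.$$

Repeating $3$ times in total — each differentiation brings down another $(-u^2)$ — gives
$$\frac{d^{3}J}{da^{3}} = \int_{-\infty}^{\infty} 5 u^{6} e^{- a u^{2}} \, du = \frac{75 \sqrt{\pi}}{8 a^{\frac{7}{2}}},$$
and the integrand here is $(-1)^{3}$ times the target integrand, so $I = (-1)^{3}\,\frac{d^{3}J}{da^{3}} = - \frac{75 \sqrt{\pi}}{8 a^{\frac{7}{2}}}$.

Setting $a = \frac{3}{5}$:
$$I = - \frac{3125 \sqrt{15} \sqrt{\pi}}{216}.$$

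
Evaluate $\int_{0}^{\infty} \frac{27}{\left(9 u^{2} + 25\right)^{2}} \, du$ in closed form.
$\frac{9 \pi}{500}$

Start from the standard arctangent integral
$$J(a) = \int_{0}^{\infty} \frac{1}{3 \left(a^{2} + u^{2}\right)} \, du = \frac{\pi}{6 a}.$$

Differentiating under the integral sign with respect to $a$,
$$\frac{dJ}{da} = \int_{0}^{\infty} - \frac{2 a}{3 \left(a^{2} + u^{2}\right)^{2}} \, du = - \frac{\pi}{6 a^{2}},$$
so $\int_{0}^{\infty} \frac{1}{3 \left(a^{2} + u^{2}\right)^{2}} \, du = \frac{\pi}{12 a^{3}}$.

Setting $a = \frac{5}{3}$:
$$I = \frac{9 \pi}{500}.$$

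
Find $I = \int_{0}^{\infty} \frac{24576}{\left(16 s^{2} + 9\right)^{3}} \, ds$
$\frac{128 \pi}{27}$

Begin with the known result
$$J(a) = \int_{0}^{\infty} \frac{6}{a^{2} + s^{2}} \, ds = \frac{3 \pi}{a}.$$

Differentiating under the integral sign with respect to $a$,
$$\frac{dJ}{da} = \int_{0}^{\infty} - \frac{12 a}{\left(a^{2} + s^{2}\right)^{2}} \, ds = - \frac{3 \pi}{a^{2}},$$
so $\int_{0}^{\infty} \frac{6}{\left(a^{2} + s^{2}\right)^{2}} \, ds = \frac{3 \pi}{2 a^{3}}$.

Repeating — each differentiation of $1/(s^2+a^2)^j$ produces $-2ja/(s^2+a^2)^{j+1}$ — and dividing through by $-2ja$ at each step yields, after $2$ differentiations in total,
$$\int_{0}^{\infty} \frac{6}{\left(a^{2} + s^{2}\right)^{3}} \, ds = \frac{9 \pi}{8 a^{5}}.$$

Setting $a = \frac{3}{4}$:
$$I = \frac{128 \pi}{27}.$$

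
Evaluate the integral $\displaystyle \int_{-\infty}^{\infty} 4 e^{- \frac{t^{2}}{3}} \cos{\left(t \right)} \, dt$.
$\frac{4 \sqrt{3} \sqrt{\pi}}{e^{\frac{3}{4}}}$

Treat the cosine frequency as a parameter and define $I(b) = \int_{-\infty}^{\infty} 4 e^{- \frac{t^{2}}{3}} \cos{\left(b t \right)} \, dt$.

Differentiating under the integral sign,
$$I'(b) = \int_{-\infty}^{\infty} - 4 t e^{- \frac{t^{2}}{3}} \sin{\left(b t \right)} \, dt.$$

Integrate $\int_{-\infty}^{\infty} t \sin(b t)\, e^{- \frac{t^{2}}{3}}\, dt$ by parts with $u = \sin(b t)$ and $dv = t\, e^{- \frac{t^{2}}{3}}\, dt$, giving $v = - \frac{3 e^{- \frac{t^{2}}{3}}}{2}$. The boundary term vanishes and
$$\int_{-\infty}^{\infty} t \sin(b t)\, e^{- \frac{t^{2}}{3}}\, dt = \frac{3 b}{2} \int_{-\infty}^{\infty} \cos(b t)\, e^{- \frac{t^{2}}{3}}\, dt,$$
so $I'(b) = - \frac{3 b}{2}\, I(b)$.

This is a separable first-order ODE; solving with the initial condition $I(0) = \int_{-\infty}^{\infty} 4 e^{- \frac{t^{2}}{3}}\,dt = 4 \sqrt{3} \sqrt{\pi}$ gives
$$I(b) = 4 \sqrt{3} \sqrt{\pi} e^{- \frac{3 b^{2}}{4}}.$$

Setting $b = 1$:
$$I = \frac{4 \sqrt{3} \sqrt{\pi}}{e^{\frac{3}{4}}}.$$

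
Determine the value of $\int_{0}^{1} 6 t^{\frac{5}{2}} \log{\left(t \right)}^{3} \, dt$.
$- \frac{576}{2401}$

Begin with the known integral
$$J(a) = \int_{0}^{1} 6 t^{a} \, dt = \frac{6}{a + 1}.$$

Differentiating under the integral sign brings down a factor of $\ln t$:
$$\frac{dJ}{da} = \int_{0}^{1} 6 t^{a} \log{\left(t \right)} \, dt = - \frac{6}{\left(a + 1\right)^{2}}.$$

Repeating $3$ times in total — each differentiation brings down another $\ln t$ — gives
$$\frac{d^{3}J}{da^{3}} = \int_{0}^{1} 6 t^{a} \log{\left(t \right)}^{3} \, dt = - \frac{36}{\left(a + 1\right)^{4}},$$
and the integrand here is exactly the target integrand, so $I = - \frac{36}{\left(a + 1\right)^{4}}$.

Setting $a = \frac{5}{2}$:
$$I = - \frac{576}{2401}.$$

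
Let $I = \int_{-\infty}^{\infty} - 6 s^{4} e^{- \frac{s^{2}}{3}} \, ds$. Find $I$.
$- \frac{81 \sqrt{3} \sqrt{\pi}}{2}$

Consider the simpler parametrised integral
$$J(a) = \int_{-\infty}^{\infty} - 6 e^{- a s^{2}} \, ds = - \frac{6 \sqrt{\pi}}{\sqrt{a}}.$$

Differentiating under the integral sign brings down a factor of $(-s^2)$:
$$\frac{dJ}{da} = \int_{-\infty}^{\infty} 6 s^{2} e^{- a s^{2}} \, ds = \frac{3 \sqrt{\pi}}{a^{\frac{3}{2}}}.$$

Repeating twice in total — each differentiation brings down another $(-s^2)$ — gives
$$\frac{d^{2}J}{da^{2}} = \int_{-\infty}^{\infty} - 6 s^{4} e^{- a s^{2}} \, ds = - \frac{9 \sqrt{\pi}}{2 a^{\frac{5}{2}}},$$
and the integrand here is exactly the target integrand, so $I = - \frac{9 \sqrt{\pi}}{2 a^{\frac{5}{2}}}$.

Setting $a = \frac{1}{3}$:
$$I = - \frac{81 \sqrt{3} \sqrt{\pi}}{2}.$$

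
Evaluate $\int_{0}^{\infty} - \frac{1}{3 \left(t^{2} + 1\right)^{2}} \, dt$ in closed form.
$- \frac{\pi}{12}$

Recall the elementary integral
$$J(a) = \int_{0}^{\infty} - \frac{1}{3 \left(a^{2} + t^{2}\right)} \, dt = - \frac{\pi}{6 a}.$$

Differentiating under the integral sign with respect to $a$,
$$\frac{dJ}{da} = \int_{0}^{\infty} \frac{2 a}{3 \left(a^{2} + t^{2}\right)^{2}} \, dt = \frac{\pi}{6 a^{2}},$$
so $\int_{0}^{\infty} - \frac{1}{3 \left(a^{2} + t^{2}\right)^{2}} \, dt = - \frac{\pi}{12 a^{3}}$.

Setting $a = 1$:
$$I = - \frac{\pi}{12}.$$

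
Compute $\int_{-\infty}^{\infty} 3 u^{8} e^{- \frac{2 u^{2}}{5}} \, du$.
$\frac{196875 \sqrt{10} \sqrt{\pi}}{512}$

Begin with the known integral
$$J(a) = \int_{-\infty}^{\infty} 3 e^{- a u^{2}} \, du = \frac{3 \sqrt{\pi}}{\sqrt{a}}.$$

Differentiating under the integral sign brings down a factor of $(-u^2)$:
$$\frac{dJ}{da} = \int_{-\infty}^{\infty} - 3 u^{2} e^{- a u^{2}} \, du = - \frac{3 \sqrt{\pi}}{2 a^{\frac{3}{2}}}.$$

Repeating $4$ times in total — each differentiation brings down another $(-u^2)$ — gives
$$\frac{d^{4}J}{da^{4}} = \int_{-\infty}^{\infty} 3 u^{8} e^{- a u^{2}} \, du = \frac{315 \sqrt{\pi}}{16 a^{\frac{9}{2}}},$$
and the integrand here is exactly the target integrand, so $I = \frac{315 \sqrt{\pi}}{16 a^{\frac{9}{2}}}$.

Setting $a = \frac{2}{5}$:
$$I = \frac{196875 \sqrt{10} \sqrt{\pi}}{512}.$$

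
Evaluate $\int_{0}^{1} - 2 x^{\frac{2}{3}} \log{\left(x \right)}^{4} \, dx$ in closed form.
$- \frac{11664}{3125}$

Begin with the known integral
$$J(a) = \int_{0}^{1} - 2 x^{a} \, dx = - \frac{2}{a + 1}.$$

Differentiating under the integral sign brings down a factor of $\ln x$:
$$\frac{dJ}{da} = \int_{0}^{1} - 2 x^{a} \log{\left(x \right)} \, dx = \frac{2}{\left(a + 1\right)^{2}}.$$

Repeating $4$ times in total — each differentiation brings down another $\ln x$ — gives
$$\frac{d^{4}J}{da^{4}} = \int_{0}^{1} - 2 x^{a} \log{\left(x \right)}^{4} \, dx = - \frac{48}{\left(a + 1\right)^{5}},$$
and the integrand here is exactly the target integrand, so $I = - \frac{48}{\left(a + 1\right)^{5}}$.

Setting $a = \frac{2}{3}$:
$$I = - \frac{11664}{3125}.$$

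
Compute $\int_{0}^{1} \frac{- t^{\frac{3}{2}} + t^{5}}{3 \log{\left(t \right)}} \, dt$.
$- \frac{\log{\left(5 \right)}}{3} + \frac{\log{\left(12 \right)}}{3}$

Consider the one-parameter family: let $I(a) = \int_{0}^{1} \frac{t^{5} - t^{a}}{3 \log{\left(t \right)}} \, dt$.

Since $\dfrac{\partial}{\partial a}\,t^{a} = t^{a} \ln t$, the $\ln t$ in the denominator cancels and
$$\frac{dI}{da} = \int_{0}^{1} - \frac{1}{3} t^{a} \, dt = - \frac{1}{3} \left[\frac{t^{a+1}}{a+1}\right]_0^1 = - \frac{1}{3 a + 3}.$$

Integrating with respect to $a$ gives $I(a) = - \frac{\log{\left(a + 1 \right)}}{3} + \frac{\log{\left(6 \right)}}{3} + C$.

At $a = 5$ the integrand is identically $0$, so $I(5) = 0$. The closed form gives $0$, hence $C = 0$.

Setting $a = \frac{3}{2}$:
$$I = - \frac{\log{\left(5 \right)}}{3} + \frac{\log{\left(12 \right)}}{3}.$$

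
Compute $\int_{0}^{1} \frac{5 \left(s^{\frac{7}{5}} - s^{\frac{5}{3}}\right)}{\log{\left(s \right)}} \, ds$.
$- \log{\left(\frac{100000}{59049} \right)}$

Replace the exponent $\frac{5}{3}$ by a parameter $a$: let $I(a) = \int_{0}^{1} \frac{5 \left(s^{\frac{7}{5}} - s^{a}\right)}{\log{\left(s \right)}} \, ds$.

Since $\dfrac{\partial}{\partial a}\,s^{a} = s^{a} \ln s$, the $\ln s$ in the denominator cancels and
$$\frac{dI}{da} = \int_{0}^{1} -5 s^{a} \, ds = -5 \left[\frac{s^{a+1}}{a+1}\right]_0^1 = - \frac{5}{a + 1}.$$

Integrating with respect to $a$ gives $I(a) = - \log{\left(\frac{3125 \left(a + 1\right)^{5}}{248832} \right)} + C$.

At $a = \frac{7}{5}$ the integrand is identically $0$, so $I(\frac{7}{5}) = 0$. The closed form gives $0$, hence $C = 0$.

Setting $a = \frac{5}{3}$:
$$I = - \log{\left(\frac{100000}{59049} \right)}.$$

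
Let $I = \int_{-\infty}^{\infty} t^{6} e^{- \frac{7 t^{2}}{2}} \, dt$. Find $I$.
$\frac{15 \sqrt{14} \sqrt{\pi}}{2401}$

Start from the elementary integral
$$J(a) = \int_{-\infty}^{\infty} e^{- a t^{2}} \, dt = \frac{\sqrt{\pi}}{\sqrt{a}}.$$

Differentiating under the integral sign brings down a factor of $(-t^2)$:
$$\frac{dJ}{da} = \int_{-\infty}^{\infty} - t^{2} e^{- a t^{2}} \, dt = - \frac{\sqrt{\pi}}{2 a^{\frac{3}{2}}}.$$

Repeating $3$ times in total — each differentiation brings down another $(-t^2)$ — gives
$$\frac{d^{3}J}{da^{3}} = \int_{-\infty}^{\infty} - t^{6} e^{- a t^{2}} \, dt = - \frac{15 \sqrt{\pi}}{8 a^{\frac{7}{2}}},$$
and the integrand here is $(-1)^{3}$ times the target integrand, so $I = (-1)^{3}\,\frac{d^{3}J}{da^{3}} = \frac{15 \sqrt{\pi}}{8 a^{\frac{7}{2}}}$.

Setting $a = \frac{7}{2}$:
$$I = \frac{15 \sqrt{14} \sqrt{\pi}}{2401}.$$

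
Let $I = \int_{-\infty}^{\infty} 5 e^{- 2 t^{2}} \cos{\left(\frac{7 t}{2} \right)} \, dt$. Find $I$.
$\frac{5 \sqrt{2} \sqrt{\pi}}{2 e^{\frac{49}{32}}}$

Define $I(b) = \int_{-\infty}^{\infty} 5 e^{- 2 t^{2}} \cos{\left(b t \right)} \, dt$.

Differentiating under the integral sign,
$$I'(b) = \int_{-\infty}^{\infty} - 5 t e^{- 2 t^{2}} \sin{\left(b t \right)} \, dt.$$

Integrate $\int_{-\infty}^{\infty} t \sin(b t)\, e^{- 2 t^{2}}\, dt$ by parts with $u = \sin(b t)$ and $dv = t\, e^{- 2 t^{2}}\, dt$, giving $v = - \frac{e^{- 2 t^{2}}}{4}$. The boundary term vanishes and
$$\int_{-\infty}^{\infty} t \sin(b t)\, e^{- 2 t^{2}}\, dt = \frac{b}{4} \int_{-\infty}^{\infty} \cos(b t)\, e^{- 2 t^{2}}\, dt,$$
so $I'(b) = - \frac{b}{4}\, I(b)$.

This is a separable first-order ODE; solving with the initial condition $I(0) = \int_{-\infty}^{\infty} 5 e^{- 2 t^{2}}\,dt = \frac{5 \sqrt{2} \sqrt{\pi}}{2}$ gives
$$I(b) = \frac{5 \sqrt{2} \sqrt{\pi} e^{- \frac{b^{2}}{8}}}{2}.$$

Setting $b = \frac{7}{2}$:
$$I = \frac{5 \sqrt{2} \sqrt{\pi}}{2 e^{\frac{49}{32}}}.$$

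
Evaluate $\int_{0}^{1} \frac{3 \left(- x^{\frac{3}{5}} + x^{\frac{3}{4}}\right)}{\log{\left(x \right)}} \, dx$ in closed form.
$- \log{\left(\frac{32768}{42875} \right)}$

Introduce a parameter $a$ in the exponent: let $I(a) = \int_{0}^{1} \frac{3 \left(x^{\frac{3}{4}} - x^{a}\right)}{\log{\left(x \right)}} \, dx$.

Since $\dfrac{\partial}{\partial a}\,x^{a} = x^{a} \ln x$, the $\ln x$ in the denominator cancels and
$$\frac{dI}{da} = \int_{0}^{1} -3 x^{a} \, dx = -3 \left[\frac{x^{a+1}}{a+1}\right]_0^1 = - \frac{3}{a + 1}.$$

Integrating with respect to $a$ gives $I(a) = - \log{\left(\frac{64 \left(a + 1\right)^{3}}{343} \right)} + C$.

At $a = \frac{3}{4}$ the integrand is identically $0$, so $I(\frac{3}{4}) = 0$. The closed form gives $0$, hence $C = 0$.

Setting $a = \frac{3}{5}$:
$$I = - \log{\left(\frac{32768}{42875} \right)}.$$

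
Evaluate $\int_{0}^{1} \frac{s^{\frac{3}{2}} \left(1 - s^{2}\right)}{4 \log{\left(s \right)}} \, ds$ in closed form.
$- \frac{\log{\left(3 \right)}}{2} + \frac{\log{\left(5 \right)}}{4}$

Introduce a parameter $a$ in the exponent: let $I(a) = \int_{0}^{1} \frac{- s^{\frac{7}{2}} + s^{a}}{4 \log{\left(s \right)}} \, ds$.

Since $\dfrac{\partial}{\partial a}\,s^{a} = s^{a} \ln s$, the $\ln s$ in the denominator cancels and
$$\frac{dI}{da} = \int_{0}^{1} \frac{1}{4} s^{a} \, ds = \frac{1}{4} \left[\frac{s^{a+1}}{a+1}\right]_0^1 = \frac{1}{4 \left(a + 1\right)}.$$

Integrating with respect to $a$ gives $I(a) = \frac{\log{\left(a + 1 \right)}}{4} - \frac{\log{\left(3 \right)}}{2} + \frac{\log{\left(2 \right)}}{4} + C$.

At $a = \frac{7}{2}$ the integrand is identically $0$, so $I(\frac{7}{2}) = 0$. The closed form gives $0$, hence $C = 0$.

Setting $a = \frac{3}{2}$:
$$I = - \frac{\log{\left(3 \right)}}{2} + \frac{\log{\left(5 \right)}}{4}.$$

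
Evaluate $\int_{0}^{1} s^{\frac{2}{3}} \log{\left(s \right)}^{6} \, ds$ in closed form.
$\frac{314928}{15625}$

Consider the simpler parametrised integral
$$J(a) = \int_{0}^{1} s^{a} \, ds = \frac{1}{a + 1}.$$

Differentiating under the integral sign brings down a factor of $\ln s$:
$$\frac{dJ}{da} = \int_{0}^{1} s^{a} \log{\left(s \right)} \, ds = - \frac{1}{\left(a + 1\right)^{2}}.$$

Repeating $6$ times in total — each differentiation brings down another $\ln s$ — gives
$$\frac{d^{6}J}{da^{6}} = \int_{0}^{1} s^{a} \log{\left(s \right)}^{6} \, ds = \frac{720}{\left(a + 1\right)^{7}},$$
and the integrand here is exactly the target integrand, so $I = \frac{720}{\left(a + 1\right)^{7}}$.

Setting $a = \frac{2}{3}$:
$$I = \frac{314928}{15625}.$$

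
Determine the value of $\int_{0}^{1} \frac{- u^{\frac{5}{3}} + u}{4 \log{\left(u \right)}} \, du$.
$- \frac{\log{\left(2 \right)}}{2} + \frac{\log{\left(3 \right)}}{4}$

Introduce a parameter $a$ in the exponent: let $I(a) = \int_{0}^{1} \frac{- u^{\frac{5}{3}} + u^{a}}{4 \log{\left(u \right)}} \, du$.

Since $\dfrac{\partial}{\partial a}\,u^{a} = u^{a} \ln u$, the $\ln u$ in the denominator cancels and
$$\frac{dI}{da} = \int_{0}^{1} \frac{1}{4} u^{a} \, du = \frac{1}{4} \left[\frac{u^{a+1}}{a+1}\right]_0^1 = \frac{1}{4 \left(a + 1\right)}.$$

Integrating with respect to $a$ gives $I(a) = \log{\left(\frac{\sqrt[4]{6} \sqrt[4]{a + 1}}{2} \right)} + C$.

At $a = \frac{5}{3}$ the integrand is identically $0$, so $I(\frac{5}{3}) = 0$. The closed form gives $0$, hence $C = 0$.

Setting $a = 1$:
$$I = - \frac{\log{\left(2 \right)}}{2} + \frac{\log{\left(3 \right)}}{4}.$$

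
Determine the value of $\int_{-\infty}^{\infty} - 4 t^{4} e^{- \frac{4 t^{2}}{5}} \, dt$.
$- \frac{75 \sqrt{5} \sqrt{\pi}}{32}$

Begin with the known integral
$$J(a) = \int_{-\infty}^{\infty} - 4 e^{- a t^{2}} \, dt = - \frac{4 \sqrt{\pi}}{\sqrt{a}}.$$

Differentiating under the integral sign brings down a factor of $(-t^2)$:
$$\frac{dJ}{da} = \int_{-\infty}^{\infty} 4 t^{2} e^{- a t^{2}} \, dt = \frac{2 \sqrt{\pi}}{a^{\frac{3}{2}}}.$$

Repeating twice in total — each differentiation brings down another $(-t^2)$ — gives
$$\frac{d^{2}J}{da^{2}} = \int_{-\infty}^{\infty} - 4 t^{4} e^{- a t^{2}} \, dt = - \frac{3 \sqrt{\pi}}{a^{\frac{5}{2}}},$$
and the integrand here is exactly the target integrand, so $I = - \frac{3 \sqrt{\pi}}{a^{\frac{5}{2}}}$.

Setting $a = \frac{4}{5}$:
$$I = - \frac{75 \sqrt{5} \sqrt{\pi}}{32}.$$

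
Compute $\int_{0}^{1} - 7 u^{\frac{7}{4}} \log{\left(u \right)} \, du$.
$\frac{112}{121}$

Start from the elementary integral
$$J(a) = \int_{0}^{1} - 7 u^{a} \, du = - \frac{7}{a + 1}.$$

Differentiating under the integral sign brings down a factor of $\ln u$:
$$\frac{dJ}{da} = \int_{0}^{1} - 7 u^{a} \log{\left(u \right)} \, du = \frac{7}{\left(a + 1\right)^{2}}.$$

The integral on the left is $I$, so $I = \frac{7}{\left(a + 1\right)^{2}}$.

Setting $a = \frac{7}{4}$:
$$I = \frac{112}{121}.$$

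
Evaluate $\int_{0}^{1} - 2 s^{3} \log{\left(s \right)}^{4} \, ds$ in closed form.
$- \frac{3}{64}$

Start from the elementary integral
$$J(a) = \int_{0}^{1} - 2 s^{a} \, ds = - \frac{2}{a + 1}.$$

Differentiating under the integral sign brings down a factor of $\ln s$:
$$\frac{dJ}{da} = \int_{0}^{1} - 2 s^{a} \log{\left(s \right)} \, ds = \frac{2}{\left(a + 1\right)^{2}}.$$

Repeating $4$ times in total — each differentiation brings down another $\ln s$ — gives
$$\frac{d^{4}J}{da^{4}} = \int_{0}^{1} - 2 s^{a} \log{\left(s \right)}^{4} \, ds = - \frac{48}{\left(a + 1\right)^{5}},$$
and the integrand here is exactly the target integrand, so $I = - \frac{48}{\left(a + 1\right)^{5}}$.

Setting $a = 3$:
$$I = - \frac{3}{64}.$$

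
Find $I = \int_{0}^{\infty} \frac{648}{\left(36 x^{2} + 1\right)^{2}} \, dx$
$27 \pi$

Recall the elementary integral
$$J(a) = \int_{0}^{\infty} \frac{1}{2 \left(a^{2} + x^{2}\right)} \, dx = \frac{\pi}{4 a}.$$

Differentiating under the integral sign with respect to $a$,
$$\frac{dJ}{da} = \int_{0}^{\infty} - \frac{a}{\left(a^{2} + x^{2}\right)^{2}} \, dx = - \frac{\pi}{4 a^{2}},$$
so $\int_{0}^{\infty} \frac{1}{2 \left(a^{2} + x^{2}\right)^{2}} \, dx = \frac{\pi}{8 a^{3}}$.

Setting $a = \frac{1}{6}$:
$$I = 27 \pi.$$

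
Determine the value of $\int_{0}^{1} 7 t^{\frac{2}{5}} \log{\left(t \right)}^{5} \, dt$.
$- \frac{1875000}{16807}$

Begin with the known integral
$$J(a) = \int_{0}^{1} 7 t^{a} \, dt = \frac{7}{a + 1}.$$

Differentiating under the integral sign brings down a factor of $\ln t$:
$$\frac{dJ}{da} = \int_{0}^{1} 7 t^{a} \log{\left(t \right)} \, dt = - \frac{7}{\left(a + 1\right)^{2}}.$$

Repeating $5$ times in total — each differentiation brings down another $\ln t$ — gives
$$\frac{d^{5}J}{da^{5}} = \int_{0}^{1} 7 t^{a} \log{\left(t \right)}^{5} \, dt = - \frac{840}{\left(a + 1\right)^{6}},$$
and the integrand here is exactly the target integrand, so $I = - \frac{840}{\left(a + 1\right)^{6}}$.

Setting $a = \frac{2}{5}$:
$$I = - \frac{1875000}{16807}.$$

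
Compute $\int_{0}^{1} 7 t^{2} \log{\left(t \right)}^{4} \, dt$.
$\frac{56}{81}$

Start from the elementary integral
$$J(a) = \int_{0}^{1} 7 t^{a} \, dt = \frac{7}{a + 1}.$$

Differentiating under the integral sign brings down a factor of $\ln t$:
$$\frac{dJ}{da} = \int_{0}^{1} 7 t^{a} \log{\left(t \right)} \, dt = - \frac{7}{\left(a + 1\right)^{2}}.$$

Repeating $4$ times in total — each differentiation brings down another $\ln t$ — gives
$$\frac{d^{4}J}{da^{4}} = \int_{0}^{1} 7 t^{a} \log{\left(t \right)}^{4} \, dt = \frac{168}{\left(a + 1\right)^{5}},$$
and the integrand here is exactly the target integrand, so $I = \frac{168}{\left(a + 1\right)^{5}}$.

Setting $a = 2$:
$$I = \frac{56}{81}.$$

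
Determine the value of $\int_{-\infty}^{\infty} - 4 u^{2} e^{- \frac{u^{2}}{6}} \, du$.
$- 12 \sqrt{6} \sqrt{\pi}$

Consider the simpler parametrised integral
$$J(a) = \int_{-\infty}^{\infty} - 4 e^{- a u^{2}} \, du = - \frac{4 \sqrt{\pi}}{\sqrt{a}}.$$

Differentiating under the integral sign brings down a factor of $(-u^2)$:
$$\frac{dJ}{da} = \int_{-\infty}^{\infty} 4 u^{2} e^{- a u^{2}} \, du = \frac{2 \sqrt{\pi}}{a^{\frac{3}{2}}}.$$

The integral on the left is $-I$, so $I = - \frac{2 \sqrt{\pi}}{a^{\frac{3}{2}}}$.

Setting $a = \frac{1}{6}$:
$$I = - 12 \sqrt{6} \sqrt{\pi}.$$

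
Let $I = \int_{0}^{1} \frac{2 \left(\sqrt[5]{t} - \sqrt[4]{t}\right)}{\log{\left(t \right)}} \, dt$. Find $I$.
$- \log{\left(\frac{625}{576} \right)}$

Introduce a parameter $a$ in the exponent: let $I(a) = \int_{0}^{1} \frac{2 \left(\sqrt[5]{t} - t^{a}\right)}{\log{\left(t \right)}} \, dt$.

Since $\dfrac{\partial}{\partial a}\,t^{a} = t^{a} \ln t$, the $\ln t$ in the denominator cancels and
$$\frac{dI}{da} = \int_{0}^{1} -2 t^{a} \, dt = -2 \left[\frac{t^{a+1}}{a+1}\right]_0^1 = - \frac{2}{a + 1}.$$

Integrating with respect to $a$ gives $I(a) = - \log{\left(\frac{25 \left(a + 1\right)^{2}}{36} \right)} + C$.

At $a = \frac{1}{5}$ the integrand is identically $0$, so $I(\frac{1}{5}) = 0$. The closed form gives $0$, hence $C = 0$.

Setting $a = \frac{1}{4}$:
$$I = - \log{\left(\frac{625}{576} \right)}.$$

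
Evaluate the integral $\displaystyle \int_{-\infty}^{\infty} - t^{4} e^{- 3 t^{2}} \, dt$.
$- \frac{\sqrt{3} \sqrt{\pi}}{36}$

Consider the simpler parametrised integral
$$J(a) = \int_{-\infty}^{\infty} - e^{- a t^{2}} \, dt = - \frac{\sqrt{\pi}}{\sqrt{a}}.$$

Differentiating under the integral sign brings down a factor of $(-t^2)$:
$$\frac{dJ}{da} = \int_{-\infty}^{\infty} t^{2} e^{- a t^{2}} \, dt = \frac{\sqrt{\pi}}{2 a^{\frac{3}{2}}}.$$

Repeating twice in total — each differentiation brings down another $(-t^2)$ — gives
$$\frac{d^{2}J}{da^{2}} = \int_{-\infty}^{\infty} - t^{4} e^{- a t^{2}} \, dt = - \frac{3 \sqrt{\pi}}{4 a^{\frac{5}{2}}},$$
and the integrand here is exactly the target integrand, so $I = - \frac{3 \sqrt{\pi}}{4 a^{\frac{5}{2}}}$.

Setting $a = 3$:
$$I = - \frac{\sqrt{3} \sqrt{\pi}}{36}.$$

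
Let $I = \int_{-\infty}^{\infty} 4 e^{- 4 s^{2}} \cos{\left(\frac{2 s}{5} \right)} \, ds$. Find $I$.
$\frac{2 \sqrt{\pi}}{e^{\frac{1}{100}}}$

Treat the cosine frequency as a parameter and define $I(b) = \int_{-\infty}^{\infty} 4 e^{- 4 s^{2}} \cos{\left(b s \right)} \, ds$.

Differentiating under the integral sign,
$$I'(b) = \int_{-\infty}^{\infty} - 4 s e^{- 4 s^{2}} \sin{\left(b s \right)} \, ds.$$

Integrate $\int_{-\infty}^{\infty} s \sin(b s)\, e^{- 4 s^{2}}\, ds$ by parts with $u = \sin(b s)$ and $dv = s\, e^{- 4 s^{2}}\, ds$, giving $v = - \frac{e^{- 4 s^{2}}}{8}$. The boundary term vanishes and
$$\int_{-\infty}^{\infty} s \sin(b s)\, e^{- 4 s^{2}}\, ds = \frac{b}{8} \int_{-\infty}^{\infty} \cos(b s)\, e^{- 4 s^{2}}\, ds,$$
so $I'(b) = - \frac{b}{8}\, I(b)$.

This is a separable first-order ODE; solving with the initial condition $I(0) = \int_{-\infty}^{\infty} 4 e^{- 4 s^{2}}\,ds = 2 \sqrt{\pi}$ gives
$$I(b) = 2 \sqrt{\pi} e^{- \frac{b^{2}}{16}}.$$

Setting $b = \frac{2}{5}$:
$$I = \frac{2 \sqrt{\pi}}{e^{\frac{1}{100}}}.$$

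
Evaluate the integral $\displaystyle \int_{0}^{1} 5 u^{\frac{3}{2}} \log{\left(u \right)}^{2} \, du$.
$\frac{16}{25}$

Begin with the known integral
$$J(a) = \int_{0}^{1} 5 u^{a} \, du = \frac{5}{a + 1}.$$

Differentiating under the integral sign brings down a factor of $\ln u$:
$$\frac{dJ}{da} = \int_{0}^{1} 5 u^{a} \log{\left(u \right)} \, du = - \frac{5}{\left(a + 1\right)^{2}}.$$

Repeating twice in total — each differentiation brings down another $\ln u$ — gives
$$\frac{d^{2}J}{da^{2}} = \int_{0}^{1} 5 u^{a} \log{\left(u \right)}^{2} \, du = \frac{10}{\left(a + 1\right)^{3}},$$
and the integrand here is exactly the target integrand, so $I = \frac{10}{\left(a + 1\right)^{3}}$.

Setting $a = \frac{3}{2}$:
$$I = \frac{16}{25}.$$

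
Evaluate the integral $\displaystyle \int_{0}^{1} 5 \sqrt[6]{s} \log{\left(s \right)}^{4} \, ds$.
$\frac{933120}{16807}$

Consider the simpler parametrised integral
$$J(a) = \int_{0}^{1} 5 s^{a} \, ds = \frac{5}{a + 1}.$$

Differentiating under the integral sign brings down a factor of $\ln s$:
$$\frac{dJ}{da} = \int_{0}^{1} 5 s^{a} \log{\left(s \right)} \, ds = - \frac{5}{\left(a + 1\right)^{2}}.$$

Repeating $4$ times in total — each differentiation brings down another $\ln s$ — gives
$$\frac{d^{4}J}{da^{4}} = \int_{0}^{1} 5 s^{a} \log{\left(s \right)}^{4} \, ds = \frac{120}{\left(a + 1\right)^{5}},$$
and the integrand here is exactly the target integrand, so $I = \frac{120}{\left(a + 1\right)^{5}}$.

Setting $a = \frac{1}{6}$:
$$I = \frac{933120}{16807}.$$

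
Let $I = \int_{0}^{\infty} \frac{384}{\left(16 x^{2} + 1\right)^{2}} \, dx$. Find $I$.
$24 \pi$

Begin with the known result
$$J(a) = \int_{0}^{\infty} \frac{3}{2 \left(a^{2} + x^{2}\right)} \, dx = \frac{3 \pi}{4 a}.$$

Differentiating under the integral sign with respect to $a$,
$$\frac{dJ}{da} = \int_{0}^{\infty} - \frac{3 a}{\left(a^{2} + x^{2}\right)^{2}} \, dx = - \frac{3 \pi}{4 a^{2}},$$
so $\int_{0}^{\infty} \frac{3}{2 \left(a^{2} + x^{2}\right)^{2}} \, dx = \frac{3 \pi}{8 a^{3}}$.

Setting $a = \frac{1}{4}$:
$$I = 24 \pi.$$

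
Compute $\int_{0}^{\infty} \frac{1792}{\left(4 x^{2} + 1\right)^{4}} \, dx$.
$140 \pi$

Recall the elementary integral
$$J(a) = \int_{0}^{\infty} \frac{7}{a^{2} + x^{2}} \, dx = \frac{7 \pi}{2 a}.$$

Differentiating under the integral sign with respect to $a$,
$$\frac{dJ}{da} = \int_{0}^{\infty} - \frac{14 a}{\left(a^{2} + x^{2}\right)^{2}} \, dx = - \frac{7 \pi}{2 a^{2}},$$
so $\int_{0}^{\infty} \frac{7}{\left(a^{2} + x^{2}\right)^{2}} \, dx = \frac{7 \pi}{4 a^{3}}$.

Repeating — each differentiation of $1/(x^2+a^2)^j$ produces $-2ja/(x^2+a^2)^{j+1}$ — and dividing through by $-2ja$ at each step yields, after $3$ differentiations in total,
$$\int_{0}^{\infty} \frac{7}{\left(a^{2} + x^{2}\right)^{4}} \, dx = \frac{35 \pi}{32 a^{7}}.$$

Setting $a = \frac{1}{2}$:
$$I = 140 \pi.$$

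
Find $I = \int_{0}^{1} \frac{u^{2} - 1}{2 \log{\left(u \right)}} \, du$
$\frac{\log{\left(3 \right)}}{2}$

Consider the one-parameter family: let $I(a) = \int_{0}^{1} \frac{u^{a} - 1}{2 \log{\left(u \right)}} \, du$.

Since $\dfrac{\partial}{\partial a}\,u^{a} = u^{a} \ln u$, the $\ln u$ in the denominator cancels and
$$\frac{dI}{da} = \int_{0}^{1} \frac{1}{2} u^{a} \, du = \frac{1}{2} \left[\frac{u^{a+1}}{a+1}\right]_0^1 = \frac{1}{2 \left(a + 1\right)}.$$

Integrating with respect to $a$ gives $I(a) = \frac{\log{\left(a + 1 \right)}}{2} + C$.

At $a = 0$ the integrand is identically $0$, so $I(0) = 0$. The closed form gives $0$, hence $C = 0$.

Setting $a = 2$:
$$I = \frac{\log{\left(3 \right)}}{2}.$$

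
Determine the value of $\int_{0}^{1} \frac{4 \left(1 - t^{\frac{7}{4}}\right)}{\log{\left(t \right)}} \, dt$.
$- \log{\left(\frac{14641}{256} \right)}$

Introduce a parameter $a$ in the exponent: let $I(a) = \int_{0}^{1} \frac{4 \left(1 - t^{a}\right)}{\log{\left(t \right)}} \, dt$.

Since $\dfrac{\partial}{\partial a}\,t^{a} = t^{a} \ln t$, the $\ln t$ in the denominator cancels and
$$\frac{dI}{da} = \int_{0}^{1} -4 t^{a} \, dt = -4 \left[\frac{t^{a+1}}{a+1}\right]_0^1 = - \frac{4}{a + 1}.$$

Integrating with respect to $a$ gives $I(a) = - 4 \log{\left(a + 1 \right)} + C$.

At $a = 0$ the integrand is identically $0$, so $I(0) = 0$. The closed form gives $0$, hence $C = 0$.

Setting $a = \frac{7}{4}$:
$$I = - \log{\left(\frac{14641}{256} \right)}.$$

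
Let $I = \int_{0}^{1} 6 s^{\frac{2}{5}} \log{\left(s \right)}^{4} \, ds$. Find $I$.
$\frac{450000}{16807}$

Consider the simpler parametrised integral
$$J(a) = \int_{0}^{1} 6 s^{a} \, ds = \frac{6}{a + 1}.$$

Differentiating under the integral sign brings down a factor of $\ln s$:
$$\frac{dJ}{da} = \int_{0}^{1} 6 s^{a} \log{\left(s \right)} \, ds = - \frac{6}{\left(a + 1\right)^{2}}.$$

Repeating $4$ times in total — each differentiation brings down another $\ln s$ — gives
$$\frac{d^{4}J}{da^{4}} = \int_{0}^{1} 6 s^{a} \log{\left(s \right)}^{4} \, ds = \frac{144}{\left(a + 1\right)^{5}},$$
and the integrand here is exactly the target integrand, so $I = \frac{144}{\left(a + 1\right)^{5}}$.

Setting $a = \frac{2}{5}$:
$$I = \frac{450000}{16807}.$$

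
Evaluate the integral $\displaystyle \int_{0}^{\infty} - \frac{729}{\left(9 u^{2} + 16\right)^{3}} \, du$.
$- \frac{729 \pi}{16384}$

Begin with the known result
$$J(a) = \int_{0}^{\infty} - \frac{1}{a^{2} + u^{2}} \, du = - \frac{\pi}{2 a}.$$

Differentiating under the integral sign with respect to $a$,
$$\frac{dJ}{da} = \int_{0}^{\infty} \frac{2 a}{\left(a^{2} + u^{2}\right)^{2}} \, du = \frac{\pi}{2 a^{2}},$$
so $\int_{0}^{\infty} - \frac{1}{\left(a^{2} + u^{2}\right)^{2}} \, du = - \frac{\pi}{4 a^{3}}$.

Repeating — each differentiation of $1/(u^2+a^2)^j$ produces $-2ja/(u^2+a^2)^{j+1}$ — and dividing through by $-2ja$ at each step yields, after $2$ differentiations in total,
$$\int_{0}^{\infty} - \frac{1}{\left(a^{2} + u^{2}\right)^{3}} \, du = - \frac{3 \pi}{16 a^{5}}.$$

Setting $a = \frac{4}{3}$:
$$I = - \frac{729 \pi}{16384}.$$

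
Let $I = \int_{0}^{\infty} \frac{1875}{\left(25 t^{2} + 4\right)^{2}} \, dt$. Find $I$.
$\frac{375 \pi}{32}$

Start from the standard arctangent integral
$$J(a) = \int_{0}^{\infty} \frac{3}{a^{2} + t^{2}} \, dt = \frac{3 \pi}{2 a}.$$

Differentiating under the integral sign with respect to $a$,
$$\frac{dJ}{da} = \int_{0}^{\infty} - \frac{6 a}{\left(a^{2} + t^{2}\right)^{2}} \, dt = - \frac{3 \pi}{2 a^{2}},$$
so $\int_{0}^{\infty} \frac{3}{\left(a^{2} + t^{2}\right)^{2}} \, dt = \frac{3 \pi}{4 a^{3}}$.

Setting $a = \frac{2}{5}$:
$$I = \frac{375 \pi}{32}.$$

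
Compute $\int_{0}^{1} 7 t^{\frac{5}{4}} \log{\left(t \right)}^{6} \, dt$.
$\frac{9175040}{531441}$

Start from the elementary integral
$$J(a) = \int_{0}^{1} 7 t^{a} \, dt = \frac{7}{a + 1}.$$

Differentiating under the integral sign brings down a factor of $\ln t$:
$$\frac{dJ}{da} = \int_{0}^{1} 7 t^{a} \log{\left(t \right)} \, dt = - \frac{7}{\left(a + 1\right)^{2}}.$$

Repeating $6$ times in total — each differentiation brings down another $\ln t$ — gives
$$\frac{d^{6}J}{da^{6}} = \int_{0}^{1} 7 t^{a} \log{\left(t \right)}^{6} \, dt = \frac{5040}{\left(a + 1\right)^{7}},$$
and the integrand here is exactly the target integrand, so $I = \frac{5040}{\left(a + 1\right)^{7}}$.

Setting $a = \frac{5}{4}$:
$$I = \frac{9175040}{531441}.$$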